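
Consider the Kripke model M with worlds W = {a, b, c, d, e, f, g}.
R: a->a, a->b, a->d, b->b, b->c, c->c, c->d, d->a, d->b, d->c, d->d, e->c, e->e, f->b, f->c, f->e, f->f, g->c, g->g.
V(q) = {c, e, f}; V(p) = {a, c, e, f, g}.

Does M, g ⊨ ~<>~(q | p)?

Yes

At g: <>~(q | p) is false, so ~<>~(q | p) is true.
  At g: <>~(q | p) requires ~(q | p) at some successor in {c, g}.
    At c: ~(q | p) is false.
    At g: ~(q | p) is false.
  So <>~(q | p) is false at g.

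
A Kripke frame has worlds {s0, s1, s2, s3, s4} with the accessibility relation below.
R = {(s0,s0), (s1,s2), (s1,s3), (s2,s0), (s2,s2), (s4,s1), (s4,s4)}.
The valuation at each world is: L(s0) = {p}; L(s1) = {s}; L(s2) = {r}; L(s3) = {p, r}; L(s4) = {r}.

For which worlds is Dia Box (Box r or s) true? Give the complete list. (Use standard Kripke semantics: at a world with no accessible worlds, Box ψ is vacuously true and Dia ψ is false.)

s1

Let φ = Dia Box (Box r or s). Evaluate φ at each world:
  s0 (successors {s0}): φ is false.
  s1 (successors {s2, s3}): φ is true.
  s2 (successors {s0, s2}): φ is false.
  s3 (successors ∅): φ is false.
  s4 (successors {s1, s4}): φ is false.
For instance, at s2:
  At s2: Dia Box (Box r or s) requires Box (Box r or s) at some successor in {s0, s2}.
    At s0: Box (Box r or s) is false.
    At s2: Box (Box r or s) is false.
  So Dia Box (Box r or s) is false at s2.
Satisfying worlds: {s1}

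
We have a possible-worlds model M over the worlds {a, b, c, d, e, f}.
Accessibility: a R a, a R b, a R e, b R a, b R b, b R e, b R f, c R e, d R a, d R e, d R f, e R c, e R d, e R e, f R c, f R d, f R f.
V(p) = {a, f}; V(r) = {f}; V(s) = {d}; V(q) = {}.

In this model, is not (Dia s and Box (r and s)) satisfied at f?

At f: Dia s and Box (r and s) is false, so not (Dia s and Box (r and s)) is true.
  At f: Dia s is true, Box (r and s) is false, so Dia s and Box (r and s) is false.
    At f: Dia s requires s at some successor in {c, d, f}.
      s holds at d, so Dia s is true at f.
    At f: Box (r and s) requires r and s at every successor {c, d, f}.
      r and s fails at c, so Box (r and s) is false at f.

Yes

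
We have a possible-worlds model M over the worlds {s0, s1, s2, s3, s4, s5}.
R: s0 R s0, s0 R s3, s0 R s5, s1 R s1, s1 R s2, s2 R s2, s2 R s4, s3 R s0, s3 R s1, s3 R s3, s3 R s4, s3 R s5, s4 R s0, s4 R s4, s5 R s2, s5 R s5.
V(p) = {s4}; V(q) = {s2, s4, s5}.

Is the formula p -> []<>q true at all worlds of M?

Yes

Let φ = p -> []<>q. Evaluate φ at each world:
  s0 (successors {s0, s3, s5}): φ is true.
  s1 (successors {s1, s2}): φ is true.
  s2 (successors {s2, s4}): φ is true.
  s3 (successors {s0, s1, s3, s4, s5}): φ is true.
  s4 (successors {s0, s4}): φ is true.
  s5 (successors {s2, s5}): φ is true.
For instance, at s3:
  At s3: p is false, []<>q is true, so p -> []<>q is true.
    At s3: []<>q requires <>q at every successor {s0, s1, s3, s4, s5}.
      At s0: <>q is true.
      At s1: <>q is true.
      At s3: <>q is true.
      At s4: <>q is true.
      At s5: <>q is true.
    So []<>q is true at s3.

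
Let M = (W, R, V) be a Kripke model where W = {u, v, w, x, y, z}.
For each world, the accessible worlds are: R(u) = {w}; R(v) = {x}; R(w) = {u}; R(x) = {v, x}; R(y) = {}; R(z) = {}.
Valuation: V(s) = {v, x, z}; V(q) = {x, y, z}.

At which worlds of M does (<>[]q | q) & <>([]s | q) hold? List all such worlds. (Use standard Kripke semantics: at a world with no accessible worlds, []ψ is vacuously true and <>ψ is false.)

x

Let φ = (<>[]q | q) & <>([]s | q). Evaluate φ at each world:
  u (successors {w}): φ is false.
  v (successors {x}): φ is false.
  w (successors {u}): φ is false.
  x (successors {v, x}): φ is true.
  y (successors ∅): φ is false.
  z (successors ∅): φ is false.
For instance, at v:
  At v: <>[]q | q is false, <>([]s | q) is true, so (<>[]q | q) & <>([]s | q) is false.
    At v: <>[]q is false, q is false, so <>[]q | q is false.
      At v: <>[]q requires []q at some successor in {x}.
        At x: []q is false.
      So <>[]q is false at v.
    At v: <>([]s | q) requires []s | q at some successor in {x}.
      []s | q holds at x, so <>([]s | q) is true at v.
Satisfying worlds: {x}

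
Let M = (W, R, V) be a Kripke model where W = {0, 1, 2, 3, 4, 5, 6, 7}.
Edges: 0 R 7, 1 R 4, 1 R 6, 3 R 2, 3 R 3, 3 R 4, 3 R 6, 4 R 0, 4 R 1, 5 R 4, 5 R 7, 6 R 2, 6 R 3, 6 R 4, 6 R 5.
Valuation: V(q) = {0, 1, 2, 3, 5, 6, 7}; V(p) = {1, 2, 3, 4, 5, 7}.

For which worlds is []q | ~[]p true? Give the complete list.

0, 1, 2, 3, 4, 7

Recall that []ψ holds at a world iff ψ holds at every accessible world, and <>ψ holds iff ψ holds at some accessible world.
Let φ = []q | ~[]p. Evaluate φ at each world:
  0 (successors {7}): φ is true.
  1 (successors {4, 6}): φ is true.
  2 (successors ∅): φ is true.
  3 (successors {2, 3, 4, 6}): φ is true.
  4 (successors {0, 1}): φ is true.
  5 (successors {4, 7}): φ is false.
  6 (successors {2, 3, 4, 5}): φ is false.
  7 (successors ∅): φ is true.
For instance, at 3:
  At 3: []q is false, ~[]p is true, so []q | ~[]p is true.
    At 3: []q requires q at every successor {2, 3, 4, 6}.
      q fails at 4, so []q is false at 3.
    At 3: []p is false, so ~[]p is true.
      At 3: []p requires p at every successor {2, 3, 4, 6}.
        p fails at 6, so []p is false at 3.
Satisfying worlds: {0, 1, 2, 3, 4, 7}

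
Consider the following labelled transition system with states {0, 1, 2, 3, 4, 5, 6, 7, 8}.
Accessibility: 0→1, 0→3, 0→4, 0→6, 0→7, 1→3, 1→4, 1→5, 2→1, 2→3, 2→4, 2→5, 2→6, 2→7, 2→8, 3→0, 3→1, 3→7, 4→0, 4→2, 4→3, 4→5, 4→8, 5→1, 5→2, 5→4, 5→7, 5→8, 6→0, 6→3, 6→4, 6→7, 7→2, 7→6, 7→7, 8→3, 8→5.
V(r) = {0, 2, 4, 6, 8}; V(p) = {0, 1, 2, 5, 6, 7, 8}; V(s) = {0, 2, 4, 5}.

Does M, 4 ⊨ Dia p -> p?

Recall that Dia ψ holds at a world iff ψ holds at some accessible world.
At 4: Dia p is true, p is false, so Dia p -> p is false.
  At 4: Dia p requires p at some successor in {0, 2, 3, 5, 8}.
    p holds at 0, so Dia p is true at 4.

No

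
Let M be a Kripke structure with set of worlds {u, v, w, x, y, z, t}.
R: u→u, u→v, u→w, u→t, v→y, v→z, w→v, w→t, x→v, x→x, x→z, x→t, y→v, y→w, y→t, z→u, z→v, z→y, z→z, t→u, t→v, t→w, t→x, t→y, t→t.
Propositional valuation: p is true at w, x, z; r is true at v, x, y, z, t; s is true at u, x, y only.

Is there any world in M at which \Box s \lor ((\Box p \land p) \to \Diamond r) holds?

Let φ = \Box s \lor ((\Box p \land p) \to \Diamond r). Evaluate φ at each world:
  u (successors {u, v, w, t}): φ is true.
  v (successors {y, z}): φ is true.
  w (successors {v, t}): φ is true.
  x (successors {v, x, z, t}): φ is true.
  y (successors {v, w, t}): φ is true.
  z (successors {u, v, y, z}): φ is true.
  t (successors {u, v, w, x, y, t}): φ is true.
Detail at u (witness):
  At u: \Box s is false, (\Box p \land p) \to \Diamond r is true, so \Box s \lor ((\Box p \land p) \to \Diamond r) is true.
    At u: \Box s requires s at every successor {u, v, w, t}.
      s fails at v, so \Box s is false at u.
    At u: \Box p \land p is false, \Diamond r is true, so (\Box p \land p) \to \Diamond r is true.
      At u: \Box p is false, p is false, so \Box p \land p is false.
      At u: \Diamond r requires r at some successor in {u, v, w, t}.
        r holds at v, so \Diamond r is true at u.

Yes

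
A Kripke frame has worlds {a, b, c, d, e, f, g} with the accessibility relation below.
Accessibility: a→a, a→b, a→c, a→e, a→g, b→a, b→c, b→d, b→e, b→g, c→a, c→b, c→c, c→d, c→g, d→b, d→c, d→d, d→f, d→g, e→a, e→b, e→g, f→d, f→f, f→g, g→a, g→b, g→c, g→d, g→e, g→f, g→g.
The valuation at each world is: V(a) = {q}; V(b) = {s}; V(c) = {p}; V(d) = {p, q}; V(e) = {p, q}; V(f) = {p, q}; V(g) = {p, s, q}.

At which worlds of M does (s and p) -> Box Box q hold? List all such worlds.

Recall that Box ψ holds at a world iff ψ holds at every accessible world, and Dia ψ holds iff ψ holds at some accessible world.
Let φ = (s and p) -> Box Box q. Evaluate φ at each world:
  a (successors {a, b, c, e, g}): φ is true.
  b (successors {a, c, d, e, g}): φ is true.
  c (successors {a, b, c, d, g}): φ is true.
  d (successors {b, c, d, f, g}): φ is true.
  e (successors {a, b, g}): φ is true.
  f (successors {d, f, g}): φ is true.
  g (successors {a, b, c, d, e, f, g}): φ is false.
For instance, at c:
  At c: s and p is false, Box Box q is false, so (s and p) -> Box Box q is true.
    At c: Box Box q requires Box q at every successor {a, b, c, d, g}.
      Box q fails at a, so Box Box q is false at c.
Satisfying worlds: {a, b, c, d, e, f}

a, b, c, d, e, f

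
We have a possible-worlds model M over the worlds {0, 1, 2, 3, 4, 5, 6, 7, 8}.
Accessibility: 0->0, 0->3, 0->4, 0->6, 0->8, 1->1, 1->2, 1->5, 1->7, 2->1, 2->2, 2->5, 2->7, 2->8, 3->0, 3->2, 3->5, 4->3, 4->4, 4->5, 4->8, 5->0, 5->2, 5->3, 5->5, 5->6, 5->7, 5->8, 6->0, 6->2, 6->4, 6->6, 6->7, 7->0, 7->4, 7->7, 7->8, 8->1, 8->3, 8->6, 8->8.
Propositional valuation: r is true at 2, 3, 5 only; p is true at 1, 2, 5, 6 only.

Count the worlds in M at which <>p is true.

Recall that <>ψ holds at a world iff ψ holds at some accessible world.
Let φ = <>p. Evaluate φ at each world:
  0 (successors {0, 3, 4, 6, 8}): φ is true.
  1 (successors {1, 2, 5, 7}): φ is true.
  2 (successors {1, 2, 5, 7, 8}): φ is true.
  3 (successors {0, 2, 5}): φ is true.
  4 (successors {3, 4, 5, 8}): φ is true.
  5 (successors {0, 2, 3, 5, 6, 7, 8}): φ is true.
  6 (successors {0, 2, 4, 6, 7}): φ is true.
  7 (successors {0, 4, 7, 8}): φ is false.
  8 (successors {1, 3, 6, 8}): φ is true.
For instance, at 4:
  At 4: <>p requires p at some successor in {3, 4, 5, 8}.
    p holds at 5, so <>p is true at 4.
Satisfying worlds: {0, 1, 2, 3, 4, 5, 6, 8}

8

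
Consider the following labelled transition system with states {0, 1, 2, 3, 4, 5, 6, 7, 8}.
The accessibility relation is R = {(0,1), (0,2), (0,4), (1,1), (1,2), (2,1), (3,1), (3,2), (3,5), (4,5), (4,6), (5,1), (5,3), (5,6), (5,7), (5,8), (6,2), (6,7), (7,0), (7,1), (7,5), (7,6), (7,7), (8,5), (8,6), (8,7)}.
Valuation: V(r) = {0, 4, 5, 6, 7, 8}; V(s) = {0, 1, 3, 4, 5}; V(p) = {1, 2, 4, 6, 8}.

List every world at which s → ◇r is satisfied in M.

0, 2, 3, 4, 5, 6, 7, 8

Recall that ◇ψ holds at a world iff ψ holds at some accessible world.
Let φ = s → ◇r. Evaluate φ at each world:
  0 (successors {1, 2, 4}): φ is true.
  1 (successors {1, 2}): φ is false.
  2 (successors {1}): φ is true.
  3 (successors {1, 2, 5}): φ is true.
  4 (successors {5, 6}): φ is true.
  5 (successors {1, 3, 6, 7, 8}): φ is true.
  6 (successors {2, 7}): φ is true.
  7 (successors {0, 1, 5, 6, 7}): φ is true.
  8 (successors {5, 6, 7}): φ is true.
For instance, at 6:
  At 6: s is false, ◇r is true, so s → ◇r is true.
    At 6: ◇r requires r at some successor in {2, 7}.
      r holds at 7, so ◇r is true at 6.
Satisfying worlds: {0, 2, 3, 4, 5, 6, 7, 8}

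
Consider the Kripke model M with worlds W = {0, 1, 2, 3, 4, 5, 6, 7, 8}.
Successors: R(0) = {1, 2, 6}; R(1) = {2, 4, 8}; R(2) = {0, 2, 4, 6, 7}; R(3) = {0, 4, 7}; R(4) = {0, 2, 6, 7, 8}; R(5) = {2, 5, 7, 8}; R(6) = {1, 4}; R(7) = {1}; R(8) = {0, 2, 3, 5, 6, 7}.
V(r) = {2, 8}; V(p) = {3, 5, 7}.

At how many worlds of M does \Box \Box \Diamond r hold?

1

Let φ = \Box \Box \Diamond r. Evaluate φ at each world:
  0 (successors {1, 2, 6}): φ is false.
  1 (successors {2, 4, 8}): φ is false.
  2 (successors {0, 2, 4, 6, 7}): φ is false.
  3 (successors {0, 4, 7}): φ is false.
  4 (successors {0, 2, 6, 7, 8}): φ is false.
  5 (successors {2, 5, 7, 8}): φ is false.
  6 (successors {1, 4}): φ is false.
  7 (successors {1}): φ is true.
  8 (successors {0, 2, 3, 5, 6, 7}): φ is false.
For instance, at 6:
  At 6: \Box \Box \Diamond r requires \Box \Diamond r at every successor {1, 4}.
    \Box \Diamond r fails at 4, so \Box \Box \Diamond r is false at 6.
      At 4: \Box \Diamond r requires \Diamond r at every successor {0, 2, 6, 7, 8}.
        \Diamond r fails at 6, so \Box \Diamond r is false at 4.
Satisfying worlds: {7}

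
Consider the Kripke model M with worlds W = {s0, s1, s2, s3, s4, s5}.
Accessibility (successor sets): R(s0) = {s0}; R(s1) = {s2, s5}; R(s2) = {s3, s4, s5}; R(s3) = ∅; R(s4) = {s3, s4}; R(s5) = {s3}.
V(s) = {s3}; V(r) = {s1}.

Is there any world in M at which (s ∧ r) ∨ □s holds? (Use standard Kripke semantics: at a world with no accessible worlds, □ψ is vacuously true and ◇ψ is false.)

Let φ = (s ∧ r) ∨ □s. Evaluate φ at each world:
  s0 (successors {s0}): φ is false.
  s1 (successors {s2, s5}): φ is false.
  s2 (successors {s3, s4, s5}): φ is false.
  s3 (successors ∅): φ is true.
  s4 (successors {s3, s4}): φ is false.
  s5 (successors {s3}): φ is true.
Detail at s3 (witness):
  At s3: s ∧ r is false, □s is true, so (s ∧ r) ∨ □s is true.
    At s3: no accessible worlds, so □s holds vacuously.

Yes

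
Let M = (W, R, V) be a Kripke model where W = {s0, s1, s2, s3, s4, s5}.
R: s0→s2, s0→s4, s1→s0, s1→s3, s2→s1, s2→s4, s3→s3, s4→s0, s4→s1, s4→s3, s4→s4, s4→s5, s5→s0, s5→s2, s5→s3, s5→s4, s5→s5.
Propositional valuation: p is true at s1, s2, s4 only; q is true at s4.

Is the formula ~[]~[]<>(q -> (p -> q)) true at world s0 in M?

Yes

At s0: []~[]<>(q -> (p -> q)) is false, so ~[]~[]<>(q -> (p -> q)) is true.
  At s0: []~[]<>(q -> (p -> q)) requires ~[]<>(q -> (p -> q)) at every successor {s2, s4}.
    ~[]<>(q -> (p -> q)) fails at s2, so []~[]<>(q -> (p -> q)) is false at s0.
      At s2: []<>(q -> (p -> q)) is true, so ~[]<>(q -> (p -> q)) is false.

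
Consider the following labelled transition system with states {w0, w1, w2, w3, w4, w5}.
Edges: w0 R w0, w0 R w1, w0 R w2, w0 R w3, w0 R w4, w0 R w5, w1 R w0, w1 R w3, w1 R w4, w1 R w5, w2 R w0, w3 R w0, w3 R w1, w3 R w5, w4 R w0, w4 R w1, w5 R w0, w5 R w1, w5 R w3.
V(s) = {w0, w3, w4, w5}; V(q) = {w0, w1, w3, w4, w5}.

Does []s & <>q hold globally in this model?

Let φ = []s & <>q. Evaluate φ at each world:
  w0 (successors {w0, w1, w2, w3, w4, w5}): φ is false.
  w1 (successors {w0, w3, w4, w5}): φ is true.
  w2 (successors {w0}): φ is true.
  w3 (successors {w0, w1, w5}): φ is false.
  w4 (successors {w0, w1}): φ is false.
  w5 (successors {w0, w1, w3}): φ is false.
Detail at w0 (counterexample):
  At w0: []s is false, <>q is true, so []s & <>q is false.
    At w0: []s requires s at every successor {w0, w1, w2, w3, w4, w5}.
      s fails at w1, so []s is false at w0.
    At w0: <>q requires q at some successor in {w0, w1, w2, w3, w4, w5}.
      q holds at w0, so <>q is true at w0.

No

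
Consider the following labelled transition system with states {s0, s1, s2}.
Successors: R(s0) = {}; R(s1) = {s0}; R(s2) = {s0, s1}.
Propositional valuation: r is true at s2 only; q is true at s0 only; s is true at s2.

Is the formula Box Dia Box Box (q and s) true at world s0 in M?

At s0: no accessible worlds, so Box Dia Box Box (q and s) holds vacuously.

Yes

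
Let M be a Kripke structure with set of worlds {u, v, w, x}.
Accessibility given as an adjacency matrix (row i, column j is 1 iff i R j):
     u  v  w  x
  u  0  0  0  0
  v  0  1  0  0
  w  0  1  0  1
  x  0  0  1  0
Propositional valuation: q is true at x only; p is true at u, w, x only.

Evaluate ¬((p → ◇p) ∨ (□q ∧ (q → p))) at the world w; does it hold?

Recall that □ψ holds at a world iff ψ holds at every accessible world, and ◇ψ holds iff ψ holds at some accessible world.
At w: (p → ◇p) ∨ (□q ∧ (q → p)) is true, so ¬((p → ◇p) ∨ (□q ∧ (q → p))) is false.
  At w: p → ◇p is true, □q ∧ (q → p) is false, so (p → ◇p) ∨ (□q ∧ (q → p)) is true.
    At w: p is true, ◇p is true, so p → ◇p is true.
      At w: ◇p requires p at some successor in {v, x}.
        p holds at x, so ◇p is true at w.
    At w: □q is false, q → p is true, so □q ∧ (q → p) is false.
      At w: □q requires q at every successor {v, x}.
        q fails at v, so □q is false at w.

No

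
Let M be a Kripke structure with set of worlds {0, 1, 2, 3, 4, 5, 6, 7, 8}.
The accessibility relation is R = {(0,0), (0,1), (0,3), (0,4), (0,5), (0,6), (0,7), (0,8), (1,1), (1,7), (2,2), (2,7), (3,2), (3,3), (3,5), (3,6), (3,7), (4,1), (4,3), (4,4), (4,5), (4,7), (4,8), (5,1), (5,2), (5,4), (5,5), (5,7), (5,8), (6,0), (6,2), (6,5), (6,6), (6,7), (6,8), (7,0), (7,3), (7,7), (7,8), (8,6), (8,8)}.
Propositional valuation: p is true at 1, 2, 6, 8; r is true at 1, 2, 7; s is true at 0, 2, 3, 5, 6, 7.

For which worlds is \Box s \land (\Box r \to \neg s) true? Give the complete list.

3

Let φ = \Box s \land (\Box r \to \neg s). Evaluate φ at each world:
  0 (successors {0, 1, 3, 4, 5, 6, 7, 8}): φ is false.
  1 (successors {1, 7}): φ is false.
  2 (successors {2, 7}): φ is false.
  3 (successors {2, 3, 5, 6, 7}): φ is true.
  4 (successors {1, 3, 4, 5, 7, 8}): φ is false.
  5 (successors {1, 2, 4, 5, 7, 8}): φ is false.
  6 (successors {0, 2, 5, 6, 7, 8}): φ is false.
  7 (successors {0, 3, 7, 8}): φ is false.
  8 (successors {6, 8}): φ is false.
For instance, at 0:
  At 0: \Box s is false, \Box r \to \neg s is true, so \Box s \land (\Box r \to \neg s) is false.
    At 0: \Box s requires s at every successor {0, 1, 3, 4, 5, 6, 7, 8}.
      s fails at 1, so \Box s is false at 0.
    At 0: \Box r is false, \neg s is false, so \Box r \to \neg s is true.
      At 0: \Box r requires r at every successor {0, 1, 3, 4, 5, 6, 7, 8}.
        r fails at 0, so \Box r is false at 0.
Satisfying worlds: {3}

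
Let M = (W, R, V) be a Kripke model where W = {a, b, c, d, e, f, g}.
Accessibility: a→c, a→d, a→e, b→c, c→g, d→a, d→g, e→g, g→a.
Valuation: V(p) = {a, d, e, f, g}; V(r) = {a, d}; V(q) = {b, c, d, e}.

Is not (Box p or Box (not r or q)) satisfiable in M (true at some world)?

Recall that Box ψ holds at a world iff ψ holds at every accessible world, and Dia ψ holds iff ψ holds at some accessible world.
Let φ = not (Box p or Box (not r or q)). Evaluate φ at each world:
  a (successors {c, d, e}): φ is false.
  b (successors {c}): φ is false.
  c (successors {g}): φ is false.
  d (successors {a, g}): φ is false.
  e (successors {g}): φ is false.
  f (successors ∅): φ is false.
  g (successors {a}): φ is false.
For instance, at b:
  At b: Box p or Box (not r or q) is true, so not (Box p or Box (not r or q)) is false.
    At b: Box p is false, Box (not r or q) is true, so Box p or Box (not r or q) is true.
      At b: Box p requires p at every successor {c}.
        p fails at c, so Box p is false at b.
      At b: Box (not r or q) requires not r or q at every successor {c}.
        At c: not r or q is true.
      So Box (not r or q) is true at b.

No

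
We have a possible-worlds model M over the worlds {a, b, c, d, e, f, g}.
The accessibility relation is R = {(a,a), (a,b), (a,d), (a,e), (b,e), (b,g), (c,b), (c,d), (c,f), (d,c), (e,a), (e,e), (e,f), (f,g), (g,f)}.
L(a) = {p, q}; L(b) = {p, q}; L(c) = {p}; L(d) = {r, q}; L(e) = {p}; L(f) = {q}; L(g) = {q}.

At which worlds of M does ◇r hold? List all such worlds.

a, c

Let φ = ◇r. Evaluate φ at each world:
  a (successors {a, b, d, e}): φ is true.
  b (successors {e, g}): φ is false.
  c (successors {b, d, f}): φ is true.
  d (successors {c}): φ is false.
  e (successors {a, e, f}): φ is false.
  f (successors {g}): φ is false.
  g (successors {f}): φ is false.
For instance, at a:
  At a: ◇r requires r at some successor in {a, b, d, e}.
    r holds at d, so ◇r is true at a.
Satisfying worlds: {a, c}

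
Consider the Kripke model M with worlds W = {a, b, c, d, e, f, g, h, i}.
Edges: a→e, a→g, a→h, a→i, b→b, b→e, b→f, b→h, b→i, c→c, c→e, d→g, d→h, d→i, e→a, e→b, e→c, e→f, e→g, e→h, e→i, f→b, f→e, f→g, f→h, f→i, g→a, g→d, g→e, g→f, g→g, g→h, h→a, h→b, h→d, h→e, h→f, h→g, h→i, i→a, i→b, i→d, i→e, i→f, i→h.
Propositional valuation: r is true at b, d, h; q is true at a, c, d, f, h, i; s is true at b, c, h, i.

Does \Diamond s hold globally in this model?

Yes

Let φ = \Diamond s. Evaluate φ at each world:
  a (successors {e, g, h, i}): φ is true.
  b (successors {b, e, f, h, i}): φ is true.
  c (successors {c, e}): φ is true.
  d (successors {g, h, i}): φ is true.
  e (successors {a, b, c, f, g, h, i}): φ is true.
  f (successors {b, e, g, h, i}): φ is true.
  g (successors {a, d, e, f, g, h}): φ is true.
  h (successors {a, b, d, e, f, g, i}): φ is true.
  i (successors {a, b, d, e, f, h}): φ is true.
For instance, at a:
  At a: \Diamond s requires s at some successor in {e, g, h, i}.
    s holds at h, so \Diamond s is true at a.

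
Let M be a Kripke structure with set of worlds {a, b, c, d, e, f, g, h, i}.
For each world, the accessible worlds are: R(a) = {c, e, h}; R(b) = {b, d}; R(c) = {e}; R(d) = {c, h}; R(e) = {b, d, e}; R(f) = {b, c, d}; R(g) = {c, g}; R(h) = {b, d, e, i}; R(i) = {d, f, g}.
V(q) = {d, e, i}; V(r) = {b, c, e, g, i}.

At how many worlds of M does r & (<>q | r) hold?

5

Recall that <>ψ holds at a world iff ψ holds at some accessible world.
Let φ = r & (<>q | r). Evaluate φ at each world:
  a (successors {c, e, h}): φ is false.
  b (successors {b, d}): φ is true.
  c (successors {e}): φ is true.
  d (successors {c, h}): φ is false.
  e (successors {b, d, e}): φ is true.
  f (successors {b, c, d}): φ is false.
  g (successors {c, g}): φ is true.
  h (successors {b, d, e, i}): φ is false.
  i (successors {d, f, g}): φ is true.
For instance, at a:
  At a: r is false, <>q | r is true, so r & (<>q | r) is false.
    At a: <>q is true, r is false, so <>q | r is true.
      At a: <>q requires q at some successor in {c, e, h}.
        q holds at e, so <>q is true at a.
Satisfying worlds: {b, c, e, g, i}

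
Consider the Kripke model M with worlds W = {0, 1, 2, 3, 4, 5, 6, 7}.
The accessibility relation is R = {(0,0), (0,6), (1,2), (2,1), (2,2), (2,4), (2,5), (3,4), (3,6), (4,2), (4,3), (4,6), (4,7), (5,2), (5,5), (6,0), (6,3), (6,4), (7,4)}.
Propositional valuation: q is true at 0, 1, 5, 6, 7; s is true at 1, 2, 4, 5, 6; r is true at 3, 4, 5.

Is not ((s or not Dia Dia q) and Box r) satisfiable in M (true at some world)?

Recall that Box ψ holds at a world iff ψ holds at every accessible world, and Dia ψ holds iff ψ holds at some accessible world.
Let φ = not ((s or not Dia Dia q) and Box r). Evaluate φ at each world:
  0 (successors {0, 6}): φ is true.
  1 (successors {2}): φ is true.
  2 (successors {1, 2, 4, 5}): φ is true.
  3 (successors {4, 6}): φ is true.
  4 (successors {2, 3, 6, 7}): φ is true.
  5 (successors {2, 5}): φ is true.
  6 (successors {0, 3, 4}): φ is true.
  7 (successors {4}): φ is true.
Detail at 0 (witness):
  At 0: (s or not Dia Dia q) and Box r is false, so not ((s or not Dia Dia q) and Box r) is true.
    At 0: s or not Dia Dia q is false, Box r is false, so (s or not Dia Dia q) and Box r is false.
      At 0: s is false, not Dia Dia q is false, so s or not Dia Dia q is false.
      At 0: Box r requires r at every successor {0, 6}.
        r fails at 0, so Box r is false at 0.

Yes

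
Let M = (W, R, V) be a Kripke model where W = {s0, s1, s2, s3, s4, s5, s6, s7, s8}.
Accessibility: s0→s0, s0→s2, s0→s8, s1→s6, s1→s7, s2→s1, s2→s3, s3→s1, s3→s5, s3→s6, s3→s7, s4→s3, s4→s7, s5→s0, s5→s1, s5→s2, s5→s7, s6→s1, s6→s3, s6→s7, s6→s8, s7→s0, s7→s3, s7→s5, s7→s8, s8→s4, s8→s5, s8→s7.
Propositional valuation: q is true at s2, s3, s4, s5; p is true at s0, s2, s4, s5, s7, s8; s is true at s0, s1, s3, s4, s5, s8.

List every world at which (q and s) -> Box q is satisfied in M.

s0, s1, s2, s6, s7, s8

Let φ = (q and s) -> Box q. Evaluate φ at each world:
  s0 (successors {s0, s2, s8}): φ is true.
  s1 (successors {s6, s7}): φ is true.
  s2 (successors {s1, s3}): φ is true.
  s3 (successors {s1, s5, s6, s7}): φ is false.
  s4 (successors {s3, s7}): φ is false.
  s5 (successors {s0, s1, s2, s7}): φ is false.
  s6 (successors {s1, s3, s7, s8}): φ is true.
  s7 (successors {s0, s3, s5, s8}): φ is true.
  s8 (successors {s4, s5, s7}): φ is true.
For instance, at s2:
  At s2: q and s is false, Box q is false, so (q and s) -> Box q is true.
    At s2: Box q requires q at every successor {s1, s3}.
      q fails at s1, so Box q is false at s2.
Satisfying worlds: {s0, s1, s2, s6, s7, s8}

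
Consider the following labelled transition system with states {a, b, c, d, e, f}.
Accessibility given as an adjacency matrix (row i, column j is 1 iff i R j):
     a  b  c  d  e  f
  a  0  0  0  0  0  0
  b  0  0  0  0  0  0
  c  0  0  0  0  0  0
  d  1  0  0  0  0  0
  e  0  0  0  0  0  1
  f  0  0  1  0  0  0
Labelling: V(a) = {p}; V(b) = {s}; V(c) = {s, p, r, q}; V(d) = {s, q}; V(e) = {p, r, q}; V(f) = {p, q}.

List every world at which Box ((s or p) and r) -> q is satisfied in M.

c, d, e, f

Let φ = Box ((s or p) and r) -> q. Evaluate φ at each world:
  a (successors ∅): φ is false.
  b (successors ∅): φ is false.
  c (successors ∅): φ is true.
  d (successors {a}): φ is true.
  e (successors {f}): φ is true.
  f (successors {c}): φ is true.
For instance, at f:
  At f: Box ((s or p) and r) is true, q is true, so Box ((s or p) and r) -> q is true.
    At f: Box ((s or p) and r) requires (s or p) and r at every successor {c}.
      At c: (s or p) and r is true.
    So Box ((s or p) and r) is true at f.
Satisfying worlds: {c, d, e, f}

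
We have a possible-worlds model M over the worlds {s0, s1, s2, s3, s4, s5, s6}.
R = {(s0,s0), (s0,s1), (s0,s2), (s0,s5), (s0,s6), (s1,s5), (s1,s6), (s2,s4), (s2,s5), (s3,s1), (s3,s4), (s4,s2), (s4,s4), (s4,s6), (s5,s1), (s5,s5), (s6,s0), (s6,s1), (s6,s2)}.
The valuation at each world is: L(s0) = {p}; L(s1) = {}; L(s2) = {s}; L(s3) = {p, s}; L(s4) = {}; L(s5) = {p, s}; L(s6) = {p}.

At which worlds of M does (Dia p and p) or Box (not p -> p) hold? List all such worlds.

Let φ = (Dia p and p) or Box (not p -> p). Evaluate φ at each world:
  s0 (successors {s0, s1, s2, s5, s6}): φ is true.
  s1 (successors {s5, s6}): φ is true.
  s2 (successors {s4, s5}): φ is false.
  s3 (successors {s1, s4}): φ is false.
  s4 (successors {s2, s4, s6}): φ is false.
  s5 (successors {s1, s5}): φ is true.
  s6 (successors {s0, s1, s2}): φ is true.
For instance, at s5:
  At s5: Dia p and p is true, Box (not p -> p) is false, so (Dia p and p) or Box (not p -> p) is true.
    At s5: Dia p is true, p is true, so Dia p and p is true.
      At s5: Dia p requires p at some successor in {s1, s5}.
        p holds at s5, so Dia p is true at s5.
    At s5: Box (not p -> p) requires not p -> p at every successor {s1, s5}.
      not p -> p fails at s1, so Box (not p -> p) is false at s5.
Satisfying worlds: {s0, s1, s5, s6}

s0, s1, s5, s6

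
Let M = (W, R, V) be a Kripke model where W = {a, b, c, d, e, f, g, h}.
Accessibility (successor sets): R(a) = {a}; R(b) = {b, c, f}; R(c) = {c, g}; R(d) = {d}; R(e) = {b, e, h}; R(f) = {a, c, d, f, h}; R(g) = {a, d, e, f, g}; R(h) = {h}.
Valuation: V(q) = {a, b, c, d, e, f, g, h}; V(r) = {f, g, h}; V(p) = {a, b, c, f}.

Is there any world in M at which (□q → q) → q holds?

Yes

Recall that □ψ holds at a world iff ψ holds at every accessible world, and ◇ψ holds iff ψ holds at some accessible world.
Let φ = (□q → q) → q. Evaluate φ at each world:
  a (successors {a}): φ is true.
  b (successors {b, c, f}): φ is true.
  c (successors {c, g}): φ is true.
  d (successors {d}): φ is true.
  e (successors {b, e, h}): φ is true.
  f (successors {a, c, d, f, h}): φ is true.
  g (successors {a, d, e, f, g}): φ is true.
  h (successors {h}): φ is true.
Detail at a (witness):
  At a: □q → q is true, q is true, so (□q → q) → q is true.
    At a: □q is true, q is true, so □q → q is true.
      At a: □q requires q at every successor {a}.
        At a: q is true.
      So □q is true at a.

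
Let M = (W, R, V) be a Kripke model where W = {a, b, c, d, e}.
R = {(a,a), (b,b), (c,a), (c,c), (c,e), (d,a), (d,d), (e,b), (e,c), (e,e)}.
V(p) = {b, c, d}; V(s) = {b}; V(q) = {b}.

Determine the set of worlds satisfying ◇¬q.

Let φ = ◇¬q. Evaluate φ at each world:
  a (successors {a}): φ is true.
  b (successors {b}): φ is false.
  c (successors {a, c, e}): φ is true.
  d (successors {a, d}): φ is true.
  e (successors {b, c, e}): φ is true.
For instance, at a:
  At a: ◇¬q requires ¬q at some successor in {a}.
    ¬q holds at a, so ◇¬q is true at a.
Satisfying worlds: {a, c, d, e}

a, c, d, e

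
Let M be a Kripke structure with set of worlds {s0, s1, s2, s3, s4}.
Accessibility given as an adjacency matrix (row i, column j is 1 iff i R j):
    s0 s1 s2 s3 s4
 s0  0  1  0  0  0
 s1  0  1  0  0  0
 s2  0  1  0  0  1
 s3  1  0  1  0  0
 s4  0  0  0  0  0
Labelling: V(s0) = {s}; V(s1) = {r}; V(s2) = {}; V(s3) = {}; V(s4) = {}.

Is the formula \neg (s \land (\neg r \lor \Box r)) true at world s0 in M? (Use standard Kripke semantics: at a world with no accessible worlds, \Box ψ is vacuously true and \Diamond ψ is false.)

Recall that \Box ψ holds at a world iff ψ holds at every accessible world, and \Diamond ψ holds iff ψ holds at some accessible world.
At s0: s \land (\neg r \lor \Box r) is true, so \neg (s \land (\neg r \lor \Box r)) is false.
  At s0: s is true, \neg r \lor \Box r is true, so s \land (\neg r \lor \Box r) is true.
    At s0: \neg r is true, \Box r is true, so \neg r \lor \Box r is true.
      At s0: \Box r requires r at every successor {s1}.
        At s1: r is true.
      So \Box r is true at s0.

No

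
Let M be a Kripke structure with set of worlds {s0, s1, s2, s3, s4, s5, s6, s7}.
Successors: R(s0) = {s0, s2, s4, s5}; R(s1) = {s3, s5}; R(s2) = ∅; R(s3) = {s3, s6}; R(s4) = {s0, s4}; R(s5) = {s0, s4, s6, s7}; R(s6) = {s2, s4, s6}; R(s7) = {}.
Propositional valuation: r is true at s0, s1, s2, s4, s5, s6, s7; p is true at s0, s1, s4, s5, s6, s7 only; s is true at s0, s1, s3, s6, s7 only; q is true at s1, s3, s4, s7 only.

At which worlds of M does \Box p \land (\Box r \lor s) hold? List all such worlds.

s2, s4, s5, s7

Let φ = \Box p \land (\Box r \lor s). Evaluate φ at each world:
  s0 (successors {s0, s2, s4, s5}): φ is false.
  s1 (successors {s3, s5}): φ is false.
  s2 (successors ∅): φ is true.
  s3 (successors {s3, s6}): φ is false.
  s4 (successors {s0, s4}): φ is true.
  s5 (successors {s0, s4, s6, s7}): φ is true.
  s6 (successors {s2, s4, s6}): φ is false.
  s7 (successors ∅): φ is true.
For instance, at s6:
  At s6: \Box p is false, \Box r \lor s is true, so \Box p \land (\Box r \lor s) is false.
    At s6: \Box p requires p at every successor {s2, s4, s6}.
      p fails at s2, so \Box p is false at s6.
    At s6: \Box r is true, s is true, so \Box r \lor s is true.
      At s6: \Box r requires r at every successor {s2, s4, s6}.
        At s2: r is true.
        At s4: r is true.
        At s6: r is true.
      So \Box r is true at s6.
Satisfying worlds: {s2, s4, s5, s7}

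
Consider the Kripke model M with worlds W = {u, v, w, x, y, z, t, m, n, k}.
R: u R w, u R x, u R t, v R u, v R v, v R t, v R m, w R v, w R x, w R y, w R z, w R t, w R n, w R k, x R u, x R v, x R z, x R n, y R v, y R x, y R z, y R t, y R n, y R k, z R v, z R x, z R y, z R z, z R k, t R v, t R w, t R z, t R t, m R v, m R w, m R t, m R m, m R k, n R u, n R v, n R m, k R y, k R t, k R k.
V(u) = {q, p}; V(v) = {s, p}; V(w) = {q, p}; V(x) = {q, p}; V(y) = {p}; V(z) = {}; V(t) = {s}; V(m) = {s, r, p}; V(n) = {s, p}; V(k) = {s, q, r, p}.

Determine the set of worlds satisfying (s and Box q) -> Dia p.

Recall that Box ψ holds at a world iff ψ holds at every accessible world, and Dia ψ holds iff ψ holds at some accessible world.
Let φ = (s and Box q) -> Dia p. Evaluate φ at each world:
  u (successors {w, x, t}): φ is true.
  v (successors {u, v, t, m}): φ is true.
  w (successors {v, x, y, z, t, n, k}): φ is true.
  x (successors {u, v, z, n}): φ is true.
  y (successors {v, x, z, t, n, k}): φ is true.
  z (successors {v, x, y, z, k}): φ is true.
  t (successors {v, w, z, t}): φ is true.
  m (successors {v, w, t, m, k}): φ is true.
  n (successors {u, v, m}): φ is true.
  k (successors {y, t, k}): φ is true.
For instance, at k:
  At k: s and Box q is false, Dia p is true, so (s and Box q) -> Dia p is true.
    At k: s is true, Box q is false, so s and Box q is false.
      At k: Box q requires q at every successor {y, t, k}.
        q fails at y, so Box q is false at k.
    At k: Dia p requires p at some successor in {y, t, k}.
      p holds at y, so Dia p is true at k.
Satisfying worlds: {u, v, w, x, y, z, t, m, n, k}

u, v, w, x, y, z, t, m, n, k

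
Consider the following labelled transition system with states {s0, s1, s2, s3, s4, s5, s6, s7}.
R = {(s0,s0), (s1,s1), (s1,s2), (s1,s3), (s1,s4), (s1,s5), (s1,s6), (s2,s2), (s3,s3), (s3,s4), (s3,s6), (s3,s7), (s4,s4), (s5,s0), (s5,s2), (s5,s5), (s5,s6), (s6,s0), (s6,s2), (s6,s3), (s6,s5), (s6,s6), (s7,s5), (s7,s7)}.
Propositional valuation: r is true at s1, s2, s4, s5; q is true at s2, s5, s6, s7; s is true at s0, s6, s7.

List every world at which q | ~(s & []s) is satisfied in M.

s1, s2, s3, s4, s5, s6, s7

Let φ = q | ~(s & []s). Evaluate φ at each world:
  s0 (successors {s0}): φ is false.
  s1 (successors {s1, s2, s3, s4, s5, s6}): φ is true.
  s2 (successors {s2}): φ is true.
  s3 (successors {s3, s4, s6, s7}): φ is true.
  s4 (successors {s4}): φ is true.
  s5 (successors {s0, s2, s5, s6}): φ is true.
  s6 (successors {s0, s2, s3, s5, s6}): φ is true.
  s7 (successors {s5, s7}): φ is true.
For instance, at s6:
  At s6: q is true, ~(s & []s) is true, so q | ~(s & []s) is true.
    At s6: s & []s is false, so ~(s & []s) is true.
      At s6: s is true, []s is false, so s & []s is false.
Satisfying worlds: {s1, s2, s3, s4, s5, s6, s7}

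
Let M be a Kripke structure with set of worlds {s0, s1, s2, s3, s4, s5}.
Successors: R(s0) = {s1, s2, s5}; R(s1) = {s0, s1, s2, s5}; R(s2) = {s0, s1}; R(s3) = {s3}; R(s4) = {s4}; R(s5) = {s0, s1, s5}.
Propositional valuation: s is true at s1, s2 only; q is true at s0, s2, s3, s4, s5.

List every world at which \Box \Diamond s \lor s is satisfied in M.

s0, s1, s2, s5

Let φ = \Box \Diamond s \lor s. Evaluate φ at each world:
  s0 (successors {s1, s2, s5}): φ is true.
  s1 (successors {s0, s1, s2, s5}): φ is true.
  s2 (successors {s0, s1}): φ is true.
  s3 (successors {s3}): φ is false.
  s4 (successors {s4}): φ is false.
  s5 (successors {s0, s1, s5}): φ is true.
For instance, at s1:
  At s1: \Box \Diamond s is true, s is true, so \Box \Diamond s \lor s is true.
    At s1: \Box \Diamond s requires \Diamond s at every successor {s0, s1, s2, s5}.
      At s0: \Diamond s is true.
      At s1: \Diamond s is true.
      At s2: \Diamond s is true.
      At s5: \Diamond s is true.
    So \Box \Diamond s is true at s1.
Satisfying worlds: {s0, s1, s2, s5}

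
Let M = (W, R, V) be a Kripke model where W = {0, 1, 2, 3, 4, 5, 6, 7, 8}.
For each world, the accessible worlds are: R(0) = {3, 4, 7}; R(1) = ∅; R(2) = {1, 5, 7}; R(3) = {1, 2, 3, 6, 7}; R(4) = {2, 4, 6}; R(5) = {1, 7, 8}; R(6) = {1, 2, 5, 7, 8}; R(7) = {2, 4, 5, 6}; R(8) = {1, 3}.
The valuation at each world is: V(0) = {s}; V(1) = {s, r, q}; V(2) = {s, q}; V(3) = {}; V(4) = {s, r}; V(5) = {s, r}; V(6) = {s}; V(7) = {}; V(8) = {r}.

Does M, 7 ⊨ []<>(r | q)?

Yes

At 7: []<>(r | q) requires <>(r | q) at every successor {2, 4, 5, 6}.
  At 2: <>(r | q) is true.
  At 4: <>(r | q) is true.
  At 5: <>(r | q) is true.
  At 6: <>(r | q) is true.
So []<>(r | q) is true at 7.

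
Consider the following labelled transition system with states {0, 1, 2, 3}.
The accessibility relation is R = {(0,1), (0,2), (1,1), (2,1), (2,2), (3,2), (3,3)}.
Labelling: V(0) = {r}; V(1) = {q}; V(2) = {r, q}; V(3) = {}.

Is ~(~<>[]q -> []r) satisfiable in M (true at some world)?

Let φ = ~(~<>[]q -> []r). Evaluate φ at each world:
  0 (successors {1, 2}): φ is false.
  1 (successors {1}): φ is false.
  2 (successors {1, 2}): φ is false.
  3 (successors {2, 3}): φ is false.
For instance, at 0:
  At 0: ~<>[]q -> []r is true, so ~(~<>[]q -> []r) is false.
    At 0: ~<>[]q is false, []r is false, so ~<>[]q -> []r is true.
      At 0: <>[]q is true, so ~<>[]q is false.
      At 0: []r requires r at every successor {1, 2}.
        r fails at 1, so []r is false at 0.

No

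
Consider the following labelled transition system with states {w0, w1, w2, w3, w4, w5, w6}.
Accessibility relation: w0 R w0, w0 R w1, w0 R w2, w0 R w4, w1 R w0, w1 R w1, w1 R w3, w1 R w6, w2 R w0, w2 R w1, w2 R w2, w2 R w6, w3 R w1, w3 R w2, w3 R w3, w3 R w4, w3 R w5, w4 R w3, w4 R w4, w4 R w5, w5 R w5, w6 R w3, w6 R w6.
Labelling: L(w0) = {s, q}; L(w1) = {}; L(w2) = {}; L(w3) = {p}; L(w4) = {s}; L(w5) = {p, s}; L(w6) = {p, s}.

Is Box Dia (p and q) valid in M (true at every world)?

Let φ = Box Dia (p and q). Evaluate φ at each world:
  w0 (successors {w0, w1, w2, w4}): φ is false.
  w1 (successors {w0, w1, w3, w6}): φ is false.
  w2 (successors {w0, w1, w2, w6}): φ is false.
  w3 (successors {w1, w2, w3, w4, w5}): φ is false.
  w4 (successors {w3, w4, w5}): φ is false.
  w5 (successors {w5}): φ is false.
  w6 (successors {w3, w6}): φ is false.
Detail at w0 (counterexample):
  At w0: Box Dia (p and q) requires Dia (p and q) at every successor {w0, w1, w2, w4}.
    Dia (p and q) fails at w0, so Box Dia (p and q) is false at w0.
      At w0: Dia (p and q) requires p and q at some successor in {w0, w1, w2, w4}.
        At w0: p and q is false.
        At w1: p and q is false.
        At w2: p and q is false.
        At w4: p and q is false.
      So Dia (p and q) is false at w0.

No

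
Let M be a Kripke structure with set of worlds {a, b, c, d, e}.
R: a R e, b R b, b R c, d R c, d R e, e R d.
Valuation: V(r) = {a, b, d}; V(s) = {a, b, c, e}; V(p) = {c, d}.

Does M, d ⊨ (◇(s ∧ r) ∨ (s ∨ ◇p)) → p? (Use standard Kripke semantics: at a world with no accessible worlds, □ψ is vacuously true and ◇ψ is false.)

Recall that ◇ψ holds at a world iff ψ holds at some accessible world.
At d: ◇(s ∧ r) ∨ (s ∨ ◇p) is true, p is true, so (◇(s ∧ r) ∨ (s ∨ ◇p)) → p is true.
  At d: ◇(s ∧ r) is false, s ∨ ◇p is true, so ◇(s ∧ r) ∨ (s ∨ ◇p) is true.
    At d: ◇(s ∧ r) requires s ∧ r at some successor in {c, e}.
      At c: s ∧ r is false.
      At e: s ∧ r is false.
    So ◇(s ∧ r) is false at d.
    At d: s is false, ◇p is true, so s ∨ ◇p is true.
      At d: ◇p requires p at some successor in {c, e}.
        p holds at c, so ◇p is true at d.

Yes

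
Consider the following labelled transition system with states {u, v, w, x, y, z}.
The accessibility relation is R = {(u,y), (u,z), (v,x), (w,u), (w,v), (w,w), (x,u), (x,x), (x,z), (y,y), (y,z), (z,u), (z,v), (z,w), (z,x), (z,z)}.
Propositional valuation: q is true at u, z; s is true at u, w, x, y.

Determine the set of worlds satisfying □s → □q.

u, w, x, y, z

Let φ = □s → □q. Evaluate φ at each world:
  u (successors {y, z}): φ is true.
  v (successors {x}): φ is false.
  w (successors {u, v, w}): φ is true.
  x (successors {u, x, z}): φ is true.
  y (successors {y, z}): φ is true.
  z (successors {u, v, w, x, z}): φ is true.
For instance, at w:
  At w: □s is false, □q is false, so □s → □q is true.
    At w: □s requires s at every successor {u, v, w}.
      s fails at v, so □s is false at w.
    At w: □q requires q at every successor {u, v, w}.
      q fails at v, so □q is false at w.
Satisfying worlds: {u, w, x, y, z}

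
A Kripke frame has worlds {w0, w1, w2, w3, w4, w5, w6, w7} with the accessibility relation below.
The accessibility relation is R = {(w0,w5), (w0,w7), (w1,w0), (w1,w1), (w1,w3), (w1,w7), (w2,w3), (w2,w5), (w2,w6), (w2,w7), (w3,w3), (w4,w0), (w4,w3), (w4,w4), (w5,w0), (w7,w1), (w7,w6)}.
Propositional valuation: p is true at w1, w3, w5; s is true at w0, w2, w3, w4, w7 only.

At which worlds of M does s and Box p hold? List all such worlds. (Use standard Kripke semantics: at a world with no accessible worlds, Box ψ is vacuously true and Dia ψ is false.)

w3

Let φ = s and Box p. Evaluate φ at each world:
  w0 (successors {w5, w7}): φ is false.
  w1 (successors {w0, w1, w3, w7}): φ is false.
  w2 (successors {w3, w5, w6, w7}): φ is false.
  w3 (successors {w3}): φ is true.
  w4 (successors {w0, w3, w4}): φ is false.
  w5 (successors {w0}): φ is false.
  w6 (successors ∅): φ is false.
  w7 (successors {w1, w6}): φ is false.
For instance, at w3:
  At w3: s is true, Box p is true, so s and Box p is true.
    At w3: Box p requires p at every successor {w3}.
      At w3: p is true.
    So Box p is true at w3.
Satisfying worlds: {w3}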